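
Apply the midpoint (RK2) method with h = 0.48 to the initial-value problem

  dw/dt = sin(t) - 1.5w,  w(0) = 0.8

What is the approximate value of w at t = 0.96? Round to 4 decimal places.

Midpoint: k1 = f(t_n, w_n); k2 = f(t_n + h/2, w_n + (h/2)·k1); w_{n+1} = w_n + h·k2.
t=0.000000, w=0.800000:
  k1 = f(0.000000, 0.800000) = -1.200000
  k2 = f(0.240000, 0.512000) = -0.530297
  w ← 0.800000 + 0.48·(-0.530297) = 0.545457
t=0.480000, w=0.545457:
  k1 = f(0.480000, 0.545457) = -0.356407
  k2 = f(0.720000, 0.459920) = -0.030495
  w ← 0.545457 + 0.48·(-0.030495) = 0.530820
w(0.96) ≈ 0.5308

0.5308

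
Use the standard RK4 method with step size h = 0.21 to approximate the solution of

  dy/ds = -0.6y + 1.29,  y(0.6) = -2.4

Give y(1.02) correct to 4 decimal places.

RK4: k1 = f(s_n, y_n); k2 = f(s_n + h/2, y_n + (h/2)·k1); k3 = f(s_n + h/2, y_n + (h/2)·k2); k4 = f(s_n + h, y_n + h·k3); y_{n+1} = y_n + (h/6)·(k1 + 2k2 + 2k3 + k4).
s=0.600000, y=-2.400000:
  k1 = f(0.600000, -2.400000) = 2.730000
  k2 = f(0.705000, -2.113350) = 2.558010
  k3 = f(0.705000, -2.131409) = 2.568845
  k4 = f(0.810000, -1.860542) = 2.406325
  y ← -2.400000 + (0.21/6)·(k1 + 2k2 + 2k3 + k4) = -1.861349
s=0.810000, y=-1.861349:
  k1 = f(0.810000, -1.861349) = 2.406809
  k2 = f(0.915000, -1.608634) = 2.255180
  k3 = f(0.915000, -1.624555) = 2.264733
  k4 = f(1.020000, -1.385755) = 2.121453
  y ← -1.861349 + (0.21/6)·(k1 + 2k2 + 2k3 + k4) = -1.386466
y(1.02) ≈ -1.3865

-1.3865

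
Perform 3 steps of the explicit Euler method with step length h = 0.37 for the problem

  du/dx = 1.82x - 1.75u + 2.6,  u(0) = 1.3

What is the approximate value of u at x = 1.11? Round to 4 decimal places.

Euler: u_{n+1} = u_n + h·f(x_n, u_n).
x=0.000000, u=1.300000: f=0.325000 → u ← 1.300000 + 0.37·0.325000 = 1.420250
x=0.370000, u=1.420250: f=0.787962 → u ← 1.420250 + 0.37·0.787962 = 1.711796
x=0.740000, u=1.711796: f=0.951157 → u ← 1.711796 + 0.37·0.951157 = 2.063724
u(1.11) ≈ 2.0637

2.0637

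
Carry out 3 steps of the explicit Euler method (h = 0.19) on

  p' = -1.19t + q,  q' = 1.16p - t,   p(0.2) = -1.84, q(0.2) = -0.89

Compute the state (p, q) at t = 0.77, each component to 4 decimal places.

Euler on (p,q): p_{n+1} = p_n + h·p', q_{n+1} = q_n + h·q'.
0.200000: (-1.840000, -0.890000); f=(-1.128000, -2.334400) → (-2.054320, -1.333536)
0.390000: (-2.054320, -1.333536); f=(-1.797636, -2.773011) → (-2.395871, -1.860408)
0.580000: (-2.395871, -1.860408); f=(-2.550608, -3.359210) → (-2.880486, -2.498658)
(p(0.77), q(0.77)) ≈ (-2.8805, -2.4987)

-2.8805, -2.4987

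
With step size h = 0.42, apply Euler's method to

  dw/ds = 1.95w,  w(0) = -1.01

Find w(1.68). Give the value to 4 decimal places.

-11.0574

Euler: w_{n+1} = w_n + h·f(s_n, w_n).
s=0.000000, w=-1.010000: f=-1.969500 → w ← -1.010000 + 0.42·(-1.969500) = -1.837190
s=0.420000, w=-1.837190: f=-3.582521 → w ← -1.837190 + 0.42·(-3.582521) = -3.341849
s=0.840000, w=-3.341849: f=-6.516605 → w ← -3.341849 + 0.42·(-6.516605) = -6.078823
s=1.260000, w=-6.078823: f=-11.853704 → w ← -6.078823 + 0.42·(-11.853704) = -11.057378
w(1.68) ≈ -11.0574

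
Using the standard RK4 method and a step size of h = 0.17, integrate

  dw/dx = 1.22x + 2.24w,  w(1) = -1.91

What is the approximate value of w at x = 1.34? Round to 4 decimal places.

-3.3762

RK4: k1 = f(x_n, w_n); k2 = f(x_n + h/2, w_n + (h/2)·k1); k3 = f(x_n + h/2, w_n + (h/2)·k2); k4 = f(x_n + h, w_n + h·k3); w_{n+1} = w_n + (h/6)·(k1 + 2k2 + 2k3 + k4).
x=1.000000, w=-1.910000:
  k1 = f(1.000000, -1.910000) = -3.058400
  k2 = f(1.085000, -2.169964) = -3.537019
  k3 = f(1.085000, -2.210647) = -3.628148
  k4 = f(1.170000, -2.526785) = -4.232599
  w ← -1.910000 + (0.17/6)·(k1 + 2k2 + 2k3 + k4) = -2.522604
x=1.170000, w=-2.522604:
  k1 = f(1.170000, -2.522604) = -4.223234
  k2 = f(1.255000, -2.881579) = -4.923638
  k3 = f(1.255000, -2.941114) = -5.056995
  k4 = f(1.340000, -3.382294) = -5.941538
  w ← -2.522604 + (0.17/6)·(k1 + 2k2 + 2k3 + k4) = -3.376176
w(1.34) ≈ -3.3762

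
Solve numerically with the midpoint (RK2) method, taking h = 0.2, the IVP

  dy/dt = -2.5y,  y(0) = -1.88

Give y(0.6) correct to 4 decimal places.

Midpoint: k1 = f(t_n, y_n); k2 = f(t_n + h/2, y_n + (h/2)·k1); y_{n+1} = y_n + h·k2.
t=0.000000, y=-1.880000:
  k1 = f(0.000000, -1.880000) = 4.700000
  k2 = f(0.100000, -1.410000) = 3.525000
  y ← -1.880000 + 0.2·3.525000 = -1.175000
t=0.200000, y=-1.175000:
  k1 = f(0.200000, -1.175000) = 2.937500
  k2 = f(0.300000, -0.881250) = 2.203125
  y ← -1.175000 + 0.2·2.203125 = -0.734375
t=0.400000, y=-0.734375:
  k1 = f(0.400000, -0.734375) = 1.835937
  k2 = f(0.500000, -0.550781) = 1.376953
  y ← -0.734375 + 0.2·1.376953 = -0.458984
y(0.6) ≈ -0.4590

-0.4590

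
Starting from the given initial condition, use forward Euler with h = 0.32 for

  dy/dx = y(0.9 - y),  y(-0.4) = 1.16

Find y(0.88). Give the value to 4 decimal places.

0.9503

Euler: y_{n+1} = y_n + h·f(x_n, y_n).
x=-0.400000, y=1.160000: f=-0.301600 → y ← 1.160000 + 0.32·(-0.301600) = 1.063488
x=-0.080000, y=1.063488: f=-0.173868 → y ← 1.063488 + 0.32·(-0.173868) = 1.007850
x=0.240000, y=1.007850: f=-0.108697 → y ← 1.007850 + 0.32·(-0.108697) = 0.973067
x=0.560000, y=0.973067: f=-0.071099 → y ← 0.973067 + 0.32·(-0.071099) = 0.950316
y(0.88) ≈ 0.9503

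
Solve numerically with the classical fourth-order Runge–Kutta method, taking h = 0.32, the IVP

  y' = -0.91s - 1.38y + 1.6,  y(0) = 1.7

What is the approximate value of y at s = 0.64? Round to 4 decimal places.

1.2412

RK4: k1 = f(s_n, y_n); k2 = f(s_n + h/2, y_n + (h/2)·k1); k3 = f(s_n + h/2, y_n + (h/2)·k2); k4 = f(s_n + h, y_n + h·k3); y_{n+1} = y_n + (h/6)·(k1 + 2k2 + 2k3 + k4).
s=0.000000, y=1.700000:
  k1 = f(0.000000, 1.700000) = -0.746000
  k2 = f(0.160000, 1.580640) = -0.726883
  k3 = f(0.160000, 1.583699) = -0.731104
  k4 = f(0.320000, 1.466047) = -0.714344
  y ← 1.700000 + (0.32/6)·(k1 + 2k2 + 2k3 + k4) = 1.466596
s=0.320000, y=1.466596:
  k1 = f(0.320000, 1.466596) = -0.715103
  k2 = f(0.480000, 1.352180) = -0.702808
  k3 = f(0.480000, 1.354147) = -0.705523
  k4 = f(0.640000, 1.240829) = -0.694744
  y ← 1.466596 + (0.32/6)·(k1 + 2k2 + 2k3 + k4) = 1.241182
y(0.64) ≈ 1.2412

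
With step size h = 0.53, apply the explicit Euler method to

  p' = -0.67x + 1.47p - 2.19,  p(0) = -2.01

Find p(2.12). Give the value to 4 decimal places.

-35.4028

Euler: p_{n+1} = p_n + h·f(x_n, p_n).
x=0.000000, p=-2.010000: f=-5.144700 → p ← -2.010000 + 0.53·(-5.144700) = -4.736691
x=0.530000, p=-4.736691: f=-9.508036 → p ← -4.736691 + 0.53·(-9.508036) = -9.775950
x=1.060000, p=-9.775950: f=-17.270846 → p ← -9.775950 + 0.53·(-17.270846) = -18.929499
x=1.590000, p=-18.929499: f=-31.081663 → p ← -18.929499 + 0.53·(-31.081663) = -35.402780
p(2.12) ≈ -35.4028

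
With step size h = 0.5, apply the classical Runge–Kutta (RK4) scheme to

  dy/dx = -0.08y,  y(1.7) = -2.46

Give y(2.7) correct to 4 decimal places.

-2.2709

RK4: k1 = f(x_n, y_n); k2 = f(x_n + h/2, y_n + (h/2)·k1); k3 = f(x_n + h/2, y_n + (h/2)·k2); k4 = f(x_n + h, y_n + h·k3); y_{n+1} = y_n + (h/6)·(k1 + 2k2 + 2k3 + k4).
x=1.700000, y=-2.460000:
  k1 = f(1.700000, -2.460000) = 0.196800
  k2 = f(1.950000, -2.410800) = 0.192864
  k3 = f(1.950000, -2.411784) = 0.192943
  k4 = f(2.200000, -2.363529) = 0.189082
  y ← -2.460000 + (0.5/6)·(k1 + 2k2 + 2k3 + k4) = -2.363542
x=2.200000, y=-2.363542:
  k1 = f(2.200000, -2.363542) = 0.189083
  k2 = f(2.450000, -2.316271) = 0.185302
  k3 = f(2.450000, -2.317217) = 0.185377
  k4 = f(2.700000, -2.270853) = 0.181668
  y ← -2.363542 + (0.5/6)·(k1 + 2k2 + 2k3 + k4) = -2.270866
y(2.7) ≈ -2.2709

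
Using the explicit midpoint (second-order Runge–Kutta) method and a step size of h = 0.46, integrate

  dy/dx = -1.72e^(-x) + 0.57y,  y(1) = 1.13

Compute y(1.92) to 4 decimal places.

Midpoint: k1 = f(x_n, y_n); k2 = f(x_n + h/2, y_n + (h/2)·k1); y_{n+1} = y_n + h·k2.
x=1.000000, y=1.130000:
  k1 = f(1.000000, 1.130000) = 0.011347
  k2 = f(1.230000, 1.132610) = 0.142844
  y ← 1.130000 + 0.46·0.142844 = 1.195708
x=1.460000, y=1.195708:
  k1 = f(1.460000, 1.195708) = 0.282107
  k2 = f(1.690000, 1.260593) = 0.401165
  y ← 1.195708 + 0.46·0.401165 = 1.380244
y(1.92) ≈ 1.3802

1.3802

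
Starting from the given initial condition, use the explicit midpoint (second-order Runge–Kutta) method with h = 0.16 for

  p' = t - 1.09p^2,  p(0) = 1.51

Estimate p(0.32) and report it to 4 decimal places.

1.0483

Midpoint: k1 = f(t_n, p_n); k2 = f(t_n + h/2, p_n + (h/2)·k1); p_{n+1} = p_n + h·k2.
t=0.000000, p=1.510000:
  k1 = f(0.000000, 1.510000) = -2.485309
  k2 = f(0.080000, 1.311175) = -1.793907
  p ← 1.510000 + 0.16·(-1.793907) = 1.222975
t=0.160000, p=1.222975:
  k1 = f(0.160000, 1.222975) = -1.470278
  k2 = f(0.240000, 1.105353) = -1.091767
  p ← 1.222975 + 0.16·(-1.091767) = 1.048292
p(0.32) ≈ 1.0483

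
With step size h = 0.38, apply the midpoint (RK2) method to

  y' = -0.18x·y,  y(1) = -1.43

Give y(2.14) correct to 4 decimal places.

Midpoint: k1 = f(x_n, y_n); k2 = f(x_n + h/2, y_n + (h/2)·k1); y_{n+1} = y_n + h·k2.
x=1.000000, y=-1.430000:
  k1 = f(1.000000, -1.430000) = 0.257400
  k2 = f(1.190000, -1.381094) = 0.295830
  y ← -1.430000 + 0.38·0.295830 = -1.317584
x=1.380000, y=-1.317584:
  k1 = f(1.380000, -1.317584) = 0.327288
  k2 = f(1.570000, -1.255400) = 0.354776
  y ← -1.317584 + 0.38·0.354776 = -1.182770
x=1.760000, y=-1.182770:
  k1 = f(1.760000, -1.182770) = 0.374701
  k2 = f(1.950000, -1.111576) = 0.390163
  y ← -1.182770 + 0.38·0.390163 = -1.034508
y(2.14) ≈ -1.0345

-1.0345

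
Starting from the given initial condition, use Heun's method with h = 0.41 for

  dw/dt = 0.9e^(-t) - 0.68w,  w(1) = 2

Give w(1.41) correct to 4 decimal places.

Heun: k1 = f(t_n, w_n); k2 = f(t_n + h, w_n + h·k1); w_{n+1} = w_n + (h/2)·(k1 + k2).
t=1.000000, w=2.000000:
  k1 = f(1.000000, 2.000000) = -1.028909
  k2 = f(1.410000, 1.578148) = -0.853411
  w ← 2.000000 + (0.41/2)·(-1.028909 + (-0.853411)) = 1.614124
w(1.41) ≈ 1.6141

1.6141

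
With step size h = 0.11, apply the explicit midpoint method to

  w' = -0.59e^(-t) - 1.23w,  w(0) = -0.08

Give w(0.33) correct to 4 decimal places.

Midpoint: k1 = f(t_n, w_n); k2 = f(t_n + h/2, w_n + (h/2)·k1); w_{n+1} = w_n + h·k2.
t=0.000000, w=-0.080000:
  k1 = f(0.000000, -0.080000) = -0.491600
  k2 = f(0.055000, -0.107038) = -0.426769
  w ← -0.080000 + 0.11·(-0.426769) = -0.126945
t=0.110000, w=-0.126945:
  k1 = f(0.110000, -0.126945) = -0.372400
  k2 = f(0.165000, -0.147427) = -0.318922
  w ← -0.126945 + 0.11·(-0.318922) = -0.162026
t=0.220000, w=-0.162026:
  k1 = f(0.220000, -0.162026) = -0.274194
  k2 = f(0.275000, -0.177107) = -0.230306
  w ← -0.162026 + 0.11·(-0.230306) = -0.187360
w(0.33) ≈ -0.1874

-0.1874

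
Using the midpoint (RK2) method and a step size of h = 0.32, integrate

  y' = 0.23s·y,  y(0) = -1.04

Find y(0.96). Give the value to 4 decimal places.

Midpoint: k1 = f(s_n, y_n); k2 = f(s_n + h/2, y_n + (h/2)·k1); y_{n+1} = y_n + h·k2.
s=0.000000, y=-1.040000:
  k1 = f(0.000000, -1.040000) = 0.000000
  k2 = f(0.160000, -1.040000) = -0.038272
  y ← -1.040000 + 0.32·(-0.038272) = -1.052247
s=0.320000, y=-1.052247:
  k1 = f(0.320000, -1.052247) = -0.077445
  k2 = f(0.480000, -1.064638) = -0.117536
  y ← -1.052247 + 0.32·(-0.117536) = -1.089859
s=0.640000, y=-1.089859:
  k1 = f(0.640000, -1.089859) = -0.160427
  k2 = f(0.800000, -1.115527) = -0.205257
  y ← -1.089859 + 0.32·(-0.205257) = -1.155541
y(0.96) ≈ -1.1555

-1.1555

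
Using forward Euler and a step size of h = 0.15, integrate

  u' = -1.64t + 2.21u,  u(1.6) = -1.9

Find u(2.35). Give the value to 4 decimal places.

Euler: u_{n+1} = u_n + h·f(t_n, u_n).
t=1.600000, u=-1.900000: f=-6.823000 → u ← -1.900000 + 0.15·(-6.823000) = -2.923450
t=1.750000, u=-2.923450: f=-9.330824 → u ← -2.923450 + 0.15·(-9.330824) = -4.323074
t=1.900000, u=-4.323074: f=-12.669993 → u ← -4.323074 + 0.15·(-12.669993) = -6.223573
t=2.050000, u=-6.223573: f=-17.116095 → u ← -6.223573 + 0.15·(-17.116095) = -8.790987
t=2.200000, u=-8.790987: f=-23.036081 → u ← -8.790987 + 0.15·(-23.036081) = -12.246399
u(2.35) ≈ -12.2464

-12.2464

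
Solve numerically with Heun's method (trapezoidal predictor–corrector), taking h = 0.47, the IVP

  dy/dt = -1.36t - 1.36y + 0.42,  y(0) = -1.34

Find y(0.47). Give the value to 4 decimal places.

Heun: k1 = f(t_n, y_n); k2 = f(t_n + h, y_n + h·k1); y_{n+1} = y_n + (h/2)·(k1 + k2).
t=0.000000, y=-1.340000:
  k1 = f(0.000000, -1.340000) = 2.242400
  k2 = f(0.470000, -0.286072) = 0.169858
  y ← -1.340000 + (0.47/2)·(2.242400 + 0.169858) = -0.773119
y(0.47) ≈ -0.7731

-0.7731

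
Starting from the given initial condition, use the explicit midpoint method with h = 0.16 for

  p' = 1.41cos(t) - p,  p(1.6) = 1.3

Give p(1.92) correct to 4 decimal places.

0.8683

Midpoint: k1 = f(t_n, p_n); k2 = f(t_n + h/2, p_n + (h/2)·k1); p_{n+1} = p_n + h·k2.
t=1.600000, p=1.300000:
  k1 = f(1.600000, 1.300000) = -1.341171
  k2 = f(1.680000, 1.192706) = -1.346378
  p ← 1.300000 + 0.16·(-1.346378) = 1.084580
t=1.760000, p=1.084580:
  k1 = f(1.760000, 1.084580) = -1.349768
  k2 = f(1.840000, 0.976598) = -1.351607
  p ← 1.084580 + 0.16·(-1.351607) = 0.868322
p(1.92) ≈ 0.8683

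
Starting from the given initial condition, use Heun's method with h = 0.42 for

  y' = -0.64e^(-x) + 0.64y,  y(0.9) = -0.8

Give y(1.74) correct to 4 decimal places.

-1.5687

Heun: k1 = f(x_n, y_n); k2 = f(x_n + h, y_n + h·k1); y_{n+1} = y_n + (h/2)·(k1 + k2).
x=0.900000, y=-0.800000:
  k1 = f(0.900000, -0.800000) = -0.772205
  k2 = f(1.320000, -1.124326) = -0.890535
  y ← -0.800000 + (0.42/2)·(-0.772205 + (-0.890535)) = -1.149175
x=1.320000, y=-1.149175:
  k1 = f(1.320000, -1.149175) = -0.906439
  k2 = f(1.740000, -1.529880) = -1.091456
  y ← -1.149175 + (0.42/2)·(-0.906439 + (-1.091456)) = -1.568733
y(1.74) ≈ -1.5687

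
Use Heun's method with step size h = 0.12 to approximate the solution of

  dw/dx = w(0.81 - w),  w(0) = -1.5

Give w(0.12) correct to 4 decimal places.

Heun: k1 = f(x_n, w_n); k2 = f(x_n + h, w_n + h·k1); w_{n+1} = w_n + (h/2)·(k1 + k2).
x=0.000000, w=-1.500000:
  k1 = f(0.000000, -1.500000) = -3.465000
  k2 = f(0.120000, -1.915800) = -5.222088
  w ← -1.500000 + (0.12/2)·(-3.465000 + (-5.222088)) = -2.021225
w(0.12) ≈ -2.0212

-2.0212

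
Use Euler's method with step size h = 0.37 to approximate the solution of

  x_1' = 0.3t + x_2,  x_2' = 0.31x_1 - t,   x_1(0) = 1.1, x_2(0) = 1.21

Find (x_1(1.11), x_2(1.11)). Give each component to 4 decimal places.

Euler on (x_1,x_2): x_1_{n+1} = x_1_n + h·x_1', x_2_{n+1} = x_2_n + h·x_2'.
0.000000: (1.100000, 1.210000); f=(1.210000, 0.341000) → (1.547700, 1.336170)
0.370000: (1.547700, 1.336170); f=(1.447170, 0.109787) → (2.083153, 1.376791)
0.740000: (2.083153, 1.376791); f=(1.598791, -0.094223) → (2.674706, 1.341929)
(x_1(1.11), x_2(1.11)) ≈ (2.6747, 1.3419)

2.6747, 1.3419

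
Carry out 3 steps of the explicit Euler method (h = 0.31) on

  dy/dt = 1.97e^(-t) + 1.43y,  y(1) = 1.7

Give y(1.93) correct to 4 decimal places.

5.9378

Euler: y_{n+1} = y_n + h·f(t_n, y_n).
t=1.000000, y=1.700000: f=3.155722 → y ← 1.700000 + 0.31·3.155722 = 2.678274
t=1.310000, y=2.678274: f=4.361477 → y ← 2.678274 + 0.31·4.361477 = 4.030332
t=1.620000, y=4.030332: f=6.153235 → y ← 4.030332 + 0.31·6.153235 = 5.937835
y(1.93) ≈ 5.9378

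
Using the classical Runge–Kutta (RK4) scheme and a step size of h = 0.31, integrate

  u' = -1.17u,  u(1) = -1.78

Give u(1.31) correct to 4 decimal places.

RK4: k1 = f(x_n, u_n); k2 = f(x_n + h/2, u_n + (h/2)·k1); k3 = f(x_n + h/2, u_n + (h/2)·k2); k4 = f(x_n + h, u_n + h·k3); u_{n+1} = u_n + (h/6)·(k1 + 2k2 + 2k3 + k4).
x=1.000000, u=-1.780000:
  k1 = f(1.000000, -1.780000) = 2.082600
  k2 = f(1.155000, -1.457197) = 1.704920
  k3 = f(1.155000, -1.515737) = 1.773413
  k4 = f(1.310000, -1.230242) = 1.439383
  u ← -1.780000 + (0.31/6)·(k1 + 2k2 + 2k3 + k4) = -1.238603
u(1.31) ≈ -1.2386

-1.2386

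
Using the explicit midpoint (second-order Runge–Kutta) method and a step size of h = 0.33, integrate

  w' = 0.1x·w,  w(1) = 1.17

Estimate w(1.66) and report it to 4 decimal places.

1.2770

Midpoint: k1 = f(x_n, w_n); k2 = f(x_n + h/2, w_n + (h/2)·k1); w_{n+1} = w_n + h·k2.
x=1.000000, w=1.170000:
  k1 = f(1.000000, 1.170000) = 0.117000
  k2 = f(1.165000, 1.189305) = 0.138554
  w ← 1.170000 + 0.33·0.138554 = 1.215723
x=1.330000, w=1.215723:
  k1 = f(1.330000, 1.215723) = 0.161691
  k2 = f(1.495000, 1.242402) = 0.185739
  w ← 1.215723 + 0.33·0.185739 = 1.277017
w(1.66) ≈ 1.2770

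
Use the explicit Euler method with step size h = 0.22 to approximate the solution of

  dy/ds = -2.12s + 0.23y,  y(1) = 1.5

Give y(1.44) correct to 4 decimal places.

0.5966

Euler: y_{n+1} = y_n + h·f(s_n, y_n).
s=1.000000, y=1.500000: f=-1.775000 → y ← 1.500000 + 0.22·(-1.775000) = 1.109500
s=1.220000, y=1.109500: f=-2.331215 → y ← 1.109500 + 0.22·(-2.331215) = 0.596633
y(1.44) ≈ 0.5966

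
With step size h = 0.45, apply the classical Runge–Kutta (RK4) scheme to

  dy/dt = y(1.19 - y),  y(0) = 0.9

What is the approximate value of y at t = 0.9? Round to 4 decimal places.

RK4: k1 = f(t_n, y_n); k2 = f(t_n + h/2, y_n + (h/2)·k1); k3 = f(t_n + h/2, y_n + (h/2)·k2); k4 = f(t_n + h, y_n + h·k3); y_{n+1} = y_n + (h/6)·(k1 + 2k2 + 2k3 + k4).
t=0.000000, y=0.900000:
  k1 = f(0.000000, 0.900000) = 0.261000
  k2 = f(0.225000, 0.958725) = 0.221729
  k3 = f(0.225000, 0.949889) = 0.228079
  k4 = f(0.450000, 1.002635) = 0.187858
  y ← 0.900000 + (0.45/6)·(k1 + 2k2 + 2k3 + k4) = 1.001136
t=0.450000, y=1.001136:
  k1 = f(0.450000, 1.001136) = 0.189079
  k2 = f(0.675000, 1.043678) = 0.152713
  k3 = f(0.675000, 1.035496) = 0.159988
  k4 = f(0.900000, 1.073130) = 0.125416
  y ← 1.001136 + (0.45/6)·(k1 + 2k2 + 2k3 + k4) = 1.071628
y(0.9) ≈ 1.0716

1.0716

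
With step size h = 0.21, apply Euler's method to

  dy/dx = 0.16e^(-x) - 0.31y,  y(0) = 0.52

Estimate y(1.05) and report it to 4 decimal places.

Euler: y_{n+1} = y_n + h·f(x_n, y_n).
x=0.000000, y=0.520000: f=-0.001200 → y ← 0.520000 + 0.21·(-0.001200) = 0.519748
x=0.210000, y=0.519748: f=-0.031428 → y ← 0.519748 + 0.21·(-0.031428) = 0.513148
x=0.420000, y=0.513148: f=-0.053948 → y ← 0.513148 + 0.21·(-0.053948) = 0.501819
x=0.630000, y=0.501819: f=-0.070349 → y ← 0.501819 + 0.21·(-0.070349) = 0.487046
x=0.840000, y=0.487046: f=-0.081910 → y ← 0.487046 + 0.21·(-0.081910) = 0.469844
y(1.05) ≈ 0.4698

0.4698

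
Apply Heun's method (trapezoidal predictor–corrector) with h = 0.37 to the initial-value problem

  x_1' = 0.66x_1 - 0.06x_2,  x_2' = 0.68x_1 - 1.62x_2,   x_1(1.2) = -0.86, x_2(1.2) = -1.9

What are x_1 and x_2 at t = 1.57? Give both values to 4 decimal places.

Heun on (x_1,x_2): k1 = f(t_n, state_n); k2 = f(t_n + h, state_n + h·k1); state_{n+1} = state_n + (h/2)·(k1 + k2).
1.200000: (-0.860000, -1.900000)
  k1 = (-0.453600, 2.493200)
  predictor → (-1.027832, -0.977516)
  k2 = (-0.619718, 0.884650)
  → (-1.058564, -1.275098)
(x_1(1.57), x_2(1.57)) ≈ (-1.0586, -1.2751)

-1.0586, -1.2751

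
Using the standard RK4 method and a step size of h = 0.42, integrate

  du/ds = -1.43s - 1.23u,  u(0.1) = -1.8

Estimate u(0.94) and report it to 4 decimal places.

-1.0841

RK4: k1 = f(s_n, u_n); k2 = f(s_n + h/2, u_n + (h/2)·k1); k3 = f(s_n + h/2, u_n + (h/2)·k2); k4 = f(s_n + h, u_n + h·k3); u_{n+1} = u_n + (h/6)·(k1 + 2k2 + 2k3 + k4).
s=0.100000, u=-1.800000:
  k1 = f(0.100000, -1.800000) = 2.071000
  k2 = f(0.310000, -1.365090) = 1.235761
  k3 = f(0.310000, -1.540490) = 1.451503
  k4 = f(0.520000, -1.190369) = 0.720554
  u ← -1.800000 + (0.42/6)·(k1 + 2k2 + 2k3 + k4) = -1.228374
s=0.520000, u=-1.228374:
  k1 = f(0.520000, -1.228374) = 0.767300
  k2 = f(0.730000, -1.067241) = 0.268807
  k3 = f(0.730000, -1.171925) = 0.397568
  k4 = f(0.940000, -1.061396) = -0.038683
  u ← -1.228374 + (0.42/6)·(k1 + 2k2 + 2k3 + k4) = -1.084079
u(0.94) ≈ -1.0841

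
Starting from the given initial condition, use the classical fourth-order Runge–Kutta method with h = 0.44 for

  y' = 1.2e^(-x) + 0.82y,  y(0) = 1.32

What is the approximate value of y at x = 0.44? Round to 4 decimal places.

2.4147

RK4: k1 = f(x_n, y_n); k2 = f(x_n + h/2, y_n + (h/2)·k1); k3 = f(x_n + h/2, y_n + (h/2)·k2); k4 = f(x_n + h, y_n + h·k3); y_{n+1} = y_n + (h/6)·(k1 + 2k2 + 2k3 + k4).
x=0.000000, y=1.320000:
  k1 = f(0.000000, 1.320000) = 2.282400
  k2 = f(0.220000, 1.822128) = 2.457168
  k3 = f(0.220000, 1.860577) = 2.488696
  k4 = f(0.440000, 2.415026) = 2.753165
  y ← 1.320000 + (0.44/6)·(k1 + 2k2 + 2k3 + k4) = 2.414668
y(0.44) ≈ 2.4147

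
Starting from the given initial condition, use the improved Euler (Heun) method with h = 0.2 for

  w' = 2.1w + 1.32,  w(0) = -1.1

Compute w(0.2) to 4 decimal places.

-1.3396

Heun: k1 = f(s_n, w_n); k2 = f(s_n + h, w_n + h·k1); w_{n+1} = w_n + (h/2)·(k1 + k2).
s=0.000000, w=-1.100000:
  k1 = f(0.000000, -1.100000) = -0.990000
  k2 = f(0.200000, -1.298000) = -1.405800
  w ← -1.100000 + (0.2/2)·(-0.990000 + (-1.405800)) = -1.339580
w(0.2) ≈ -1.3396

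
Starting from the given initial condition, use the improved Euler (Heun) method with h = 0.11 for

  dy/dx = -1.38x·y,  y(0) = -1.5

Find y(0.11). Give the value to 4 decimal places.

Heun: k1 = f(x_n, y_n); k2 = f(x_n + h, y_n + h·k1); y_{n+1} = y_n + (h/2)·(k1 + k2).
x=0.000000, y=-1.500000:
  k1 = f(0.000000, -1.500000) = 0.000000
  k2 = f(0.110000, -1.500000) = 0.227700
  y ← -1.500000 + (0.11/2)·(0.000000 + 0.227700) = -1.487477
y(0.11) ≈ -1.4875

-1.4875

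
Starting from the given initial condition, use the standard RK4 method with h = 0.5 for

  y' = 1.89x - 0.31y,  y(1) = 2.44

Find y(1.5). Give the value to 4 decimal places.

RK4: k1 = f(x_n, y_n); k2 = f(x_n + h/2, y_n + (h/2)·k1); k3 = f(x_n + h/2, y_n + (h/2)·k2); k4 = f(x_n + h, y_n + h·k3); y_{n+1} = y_n + (h/6)·(k1 + 2k2 + 2k3 + k4).
x=1.000000, y=2.440000:
  k1 = f(1.000000, 2.440000) = 1.133600
  k2 = f(1.250000, 2.723400) = 1.518246
  k3 = f(1.250000, 2.819561) = 1.488436
  k4 = f(1.500000, 3.184218) = 1.847892
  y ← 2.440000 + (0.5/6)·(k1 + 2k2 + 2k3 + k4) = 3.189571
y(1.5) ≈ 3.1896

3.1896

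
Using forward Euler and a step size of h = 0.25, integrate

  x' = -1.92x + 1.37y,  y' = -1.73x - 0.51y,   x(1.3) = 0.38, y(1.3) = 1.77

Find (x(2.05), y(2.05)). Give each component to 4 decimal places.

0.7564, 0.3620

Euler on (x,y): x_{n+1} = x_n + h·x', y_{n+1} = y_n + h·y'.
1.300000: (0.380000, 1.770000); f=(1.695300, -1.560100) → (0.803825, 1.379975)
1.550000: (0.803825, 1.379975); f=(0.347222, -2.094405) → (0.890630, 0.856374)
1.800000: (0.890630, 0.856374); f=(-0.536778, -1.977541) → (0.756436, 0.361989)
(x(2.05), y(2.05)) ≈ (0.7564, 0.3620)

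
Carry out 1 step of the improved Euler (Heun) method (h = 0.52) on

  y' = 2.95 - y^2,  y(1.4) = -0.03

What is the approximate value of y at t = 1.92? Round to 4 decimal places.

0.9160

Heun: k1 = f(t_n, y_n); k2 = f(t_n + h, y_n + h·k1); y_{n+1} = y_n + (h/2)·(k1 + k2).
t=1.400000, y=-0.030000:
  k1 = f(1.400000, -0.030000) = 2.949100
  k2 = f(1.920000, 1.503532) = 0.689392
  y ← -0.030000 + (0.52/2)·(2.949100 + 0.689392) = 0.916008
y(1.92) ≈ 0.9160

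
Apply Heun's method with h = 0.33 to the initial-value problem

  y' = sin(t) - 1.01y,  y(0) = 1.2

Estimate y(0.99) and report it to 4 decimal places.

Heun: k1 = f(t_n, y_n); k2 = f(t_n + h, y_n + h·k1); y_{n+1} = y_n + (h/2)·(k1 + k2).
t=0.000000, y=1.200000:
  k1 = f(0.000000, 1.200000) = -1.212000
  k2 = f(0.330000, 0.800040) = -0.483997
  y ← 1.200000 + (0.33/2)·(-1.212000 + (-0.483997)) = 0.920160
t=0.330000, y=0.920160:
  k1 = f(0.330000, 0.920160) = -0.605319
  k2 = f(0.660000, 0.720405) = -0.114492
  y ← 0.920160 + (0.33/2)·(-0.605319 + (-0.114492)) = 0.801392
t=0.660000, y=0.801392:
  k1 = f(0.660000, 0.801392) = -0.196289
  k2 = f(0.990000, 0.736616) = 0.092044
  y ← 0.801392 + (0.33/2)·(-0.196289 + 0.092044) = 0.784191
y(0.99) ≈ 0.7842

0.7842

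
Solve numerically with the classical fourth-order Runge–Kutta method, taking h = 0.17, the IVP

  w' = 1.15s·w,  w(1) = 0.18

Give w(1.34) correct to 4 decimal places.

0.2844

RK4: k1 = f(s_n, w_n); k2 = f(s_n + h/2, w_n + (h/2)·k1); k3 = f(s_n + h/2, w_n + (h/2)·k2); k4 = f(s_n + h, w_n + h·k3); w_{n+1} = w_n + (h/6)·(k1 + 2k2 + 2k3 + k4).
s=1.000000, w=0.180000:
  k1 = f(1.000000, 0.180000) = 0.207000
  k2 = f(1.085000, 0.197595) = 0.246549
  k3 = f(1.085000, 0.200957) = 0.250744
  k4 = f(1.170000, 0.222626) = 0.299544
  w ← 0.180000 + (0.17/6)·(k1 + 2k2 + 2k3 + k4) = 0.222532
s=1.170000, w=0.222532:
  k1 = f(1.170000, 0.222532) = 0.299417
  k2 = f(1.255000, 0.247982) = 0.357901
  k3 = f(1.255000, 0.252954) = 0.365075
  k4 = f(1.340000, 0.284595) = 0.438561
  w ← 0.222532 + (0.17/6)·(k1 + 2k2 + 2k3 + k4) = 0.284410
w(1.34) ≈ 0.2844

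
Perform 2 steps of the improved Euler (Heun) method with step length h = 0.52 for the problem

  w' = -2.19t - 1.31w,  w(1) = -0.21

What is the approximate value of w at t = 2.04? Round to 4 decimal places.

-2.0779

Heun: k1 = f(t_n, w_n); k2 = f(t_n + h, w_n + h·k1); w_{n+1} = w_n + (h/2)·(k1 + k2).
t=1.000000, w=-0.210000:
  k1 = f(1.000000, -0.210000) = -1.914900
  k2 = f(1.520000, -1.205748) = -1.749270
  w ← -0.210000 + (0.52/2)·(-1.914900 + (-1.749270)) = -1.162684
t=1.520000, w=-1.162684:
  k1 = f(1.520000, -1.162684) = -1.805684
  k2 = f(2.040000, -2.101640) = -1.714452
  w ← -1.162684 + (0.52/2)·(-1.805684 + (-1.714452)) = -2.077919
w(2.04) ≈ -2.0779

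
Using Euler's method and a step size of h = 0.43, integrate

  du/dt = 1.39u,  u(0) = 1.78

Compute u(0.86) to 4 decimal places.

4.5437

Euler: u_{n+1} = u_n + h·f(t_n, u_n).
t=0.000000, u=1.780000: f=2.474200 → u ← 1.780000 + 0.43·2.474200 = 2.843906
t=0.430000, u=2.843906: f=3.953029 → u ← 2.843906 + 0.43·3.953029 = 4.543709
u(0.86) ≈ 4.5437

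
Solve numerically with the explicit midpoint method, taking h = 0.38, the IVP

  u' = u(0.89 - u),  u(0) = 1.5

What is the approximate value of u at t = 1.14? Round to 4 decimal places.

1.0638

Midpoint: k1 = f(t_n, u_n); k2 = f(t_n + h/2, u_n + (h/2)·k1); u_{n+1} = u_n + h·k2.
t=0.000000, u=1.500000:
  k1 = f(0.000000, 1.500000) = -0.915000
  k2 = f(0.190000, 1.326150) = -0.578400
  u ← 1.500000 + 0.38·(-0.578400) = 1.280208
t=0.380000, u=1.280208:
  k1 = f(0.380000, 1.280208) = -0.499547
  k2 = f(0.570000, 1.185294) = -0.350010
  u ← 1.280208 + 0.38·(-0.350010) = 1.147204
t=0.760000, u=1.147204:
  k1 = f(0.760000, 1.147204) = -0.295066
  k2 = f(0.950000, 1.091142) = -0.219474
  u ← 1.147204 + 0.38·(-0.219474) = 1.063804
u(1.14) ≈ 1.0638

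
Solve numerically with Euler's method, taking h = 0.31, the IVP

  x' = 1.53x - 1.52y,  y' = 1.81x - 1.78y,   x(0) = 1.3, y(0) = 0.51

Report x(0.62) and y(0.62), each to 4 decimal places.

2.0199, 1.3699

Euler on (x,y): x_{n+1} = x_n + h·x', y_{n+1} = y_n + h·y'.
0.000000: (1.300000, 0.510000); f=(1.213800, 1.445200) → (1.676278, 0.958012)
0.310000: (1.676278, 0.958012); f=(1.108527, 1.328802) → (2.019921, 1.369941)
(x(0.62), y(0.62)) ≈ (2.0199, 1.3699)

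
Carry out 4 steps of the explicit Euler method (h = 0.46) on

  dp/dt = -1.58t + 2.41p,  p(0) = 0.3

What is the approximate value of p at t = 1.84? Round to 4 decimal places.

Euler: p_{n+1} = p_n + h·f(t_n, p_n).
t=0.000000, p=0.300000: f=0.723000 → p ← 0.300000 + 0.46·0.723000 = 0.632580
t=0.460000, p=0.632580: f=0.797718 → p ← 0.632580 + 0.46·0.797718 = 0.999530
t=0.920000, p=0.999530: f=0.955268 → p ← 0.999530 + 0.46·0.955268 = 1.438953
t=1.380000, p=1.438953: f=1.287478 → p ← 1.438953 + 0.46·1.287478 = 2.031193
p(1.84) ≈ 2.0312

2.0312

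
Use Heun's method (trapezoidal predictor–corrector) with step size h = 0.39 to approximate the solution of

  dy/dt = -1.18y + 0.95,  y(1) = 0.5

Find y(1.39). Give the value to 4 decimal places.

0.6081

Heun: k1 = f(t_n, y_n); k2 = f(t_n + h, y_n + h·k1); y_{n+1} = y_n + (h/2)·(k1 + k2).
t=1.000000, y=0.500000:
  k1 = f(1.000000, 0.500000) = 0.360000
  k2 = f(1.390000, 0.640400) = 0.194328
  y ← 0.500000 + (0.39/2)·(0.360000 + 0.194328) = 0.608094
y(1.39) ≈ 0.6081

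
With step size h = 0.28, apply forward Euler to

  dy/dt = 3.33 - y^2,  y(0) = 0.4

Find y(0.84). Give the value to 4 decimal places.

1.8250

Euler: y_{n+1} = y_n + h·f(t_n, y_n).
t=0.000000, y=0.400000: f=3.170000 → y ← 0.400000 + 0.28·3.170000 = 1.287600
t=0.280000, y=1.287600: f=1.672086 → y ← 1.287600 + 0.28·1.672086 = 1.755784
t=0.560000, y=1.755784: f=0.247222 → y ← 1.755784 + 0.28·0.247222 = 1.825006
y(0.84) ≈ 1.8250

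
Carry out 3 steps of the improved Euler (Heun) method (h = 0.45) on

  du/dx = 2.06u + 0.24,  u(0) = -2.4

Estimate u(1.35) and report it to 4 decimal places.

-30.0043

Heun: k1 = f(x_n, u_n); k2 = f(x_n + h, u_n + h·k1); u_{n+1} = u_n + (h/2)·(k1 + k2).
x=0.000000, u=-2.400000:
  k1 = f(0.000000, -2.400000) = -4.704000
  k2 = f(0.450000, -4.516800) = -9.064608
  u ← -2.400000 + (0.45/2)·(-4.704000 + (-9.064608)) = -5.497937
x=0.450000, u=-5.497937:
  k1 = f(0.450000, -5.497937) = -11.085750
  k2 = f(0.900000, -10.486524) = -21.362240
  u ← -5.497937 + (0.45/2)·(-11.085750 + (-21.362240)) = -12.798734
x=0.900000, u=-12.798734:
  k1 = f(0.900000, -12.798734) = -26.125393
  k2 = f(1.350000, -24.555161) = -50.343632
  u ← -12.798734 + (0.45/2)·(-26.125393 + (-50.343632)) = -30.004265
u(1.35) ≈ -30.0043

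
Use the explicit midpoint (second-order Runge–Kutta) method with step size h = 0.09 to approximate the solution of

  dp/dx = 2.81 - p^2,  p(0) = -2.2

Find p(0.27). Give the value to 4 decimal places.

-3.2960

Midpoint: k1 = f(x_n, p_n); k2 = f(x_n + h/2, p_n + (h/2)·k1); p_{n+1} = p_n + h·k2.
x=0.000000, p=-2.200000:
  k1 = f(0.000000, -2.200000) = -2.030000
  k2 = f(0.045000, -2.291350) = -2.440285
  p ← -2.200000 + 0.09·(-2.440285) = -2.419626
x=0.090000, p=-2.419626:
  k1 = f(0.090000, -2.419626) = -3.044588
  k2 = f(0.135000, -2.556632) = -3.726368
  p ← -2.419626 + 0.09·(-3.726368) = -2.754999
x=0.180000, p=-2.754999:
  k1 = f(0.180000, -2.754999) = -4.780018
  k2 = f(0.225000, -2.970100) = -6.011491
  p ← -2.754999 + 0.09·(-6.011491) = -3.296033
p(0.27) ≈ -3.2960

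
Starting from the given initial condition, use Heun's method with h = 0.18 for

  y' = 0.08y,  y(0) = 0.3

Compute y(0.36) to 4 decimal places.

Heun: k1 = f(x_n, y_n); k2 = f(x_n + h, y_n + h·k1); y_{n+1} = y_n + (h/2)·(k1 + k2).
x=0.000000, y=0.300000:
  k1 = f(0.000000, 0.300000) = 0.024000
  k2 = f(0.180000, 0.304320) = 0.024346
  y ← 0.300000 + (0.18/2)·(0.024000 + 0.024346) = 0.304351
x=0.180000, y=0.304351:
  k1 = f(0.180000, 0.304351) = 0.024348
  k2 = f(0.360000, 0.308734) = 0.024699
  y ← 0.304351 + (0.18/2)·(0.024348 + 0.024699) = 0.308765
y(0.36) ≈ 0.3088

0.3088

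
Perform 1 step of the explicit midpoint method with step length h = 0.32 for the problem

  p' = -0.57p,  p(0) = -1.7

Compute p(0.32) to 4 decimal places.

Midpoint: k1 = f(t_n, p_n); k2 = f(t_n + h/2, p_n + (h/2)·k1); p_{n+1} = p_n + h·k2.
t=0.000000, p=-1.700000:
  k1 = f(0.000000, -1.700000) = 0.969000
  k2 = f(0.160000, -1.544960) = 0.880627
  p ← -1.700000 + 0.32·0.880627 = -1.418199
p(0.32) ≈ -1.4182

-1.4182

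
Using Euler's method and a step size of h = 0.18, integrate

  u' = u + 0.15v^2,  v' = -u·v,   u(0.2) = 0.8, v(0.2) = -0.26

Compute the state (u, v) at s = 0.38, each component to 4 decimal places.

Euler on (u,v): u_{n+1} = u_n + h·u', v_{n+1} = v_n + h·v'.
0.200000: (0.800000, -0.260000); f=(0.810140, 0.208000) → (0.945825, -0.222560)
(u(0.38), v(0.38)) ≈ (0.9458, -0.2226)

0.9458, -0.2226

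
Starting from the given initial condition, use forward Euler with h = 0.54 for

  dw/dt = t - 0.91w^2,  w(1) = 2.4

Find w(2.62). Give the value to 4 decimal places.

Euler: w_{n+1} = w_n + h·f(t_n, w_n).
t=1.000000, w=2.400000: f=-4.241600 → w ← 2.400000 + 0.54·(-4.241600) = 0.109536
t=1.540000, w=0.109536: f=1.529082 → w ← 0.109536 + 0.54·1.529082 = 0.935240
t=2.080000, w=0.935240: f=1.284047 → w ← 0.935240 + 0.54·1.284047 = 1.628625
w(2.62) ≈ 1.6286

1.6286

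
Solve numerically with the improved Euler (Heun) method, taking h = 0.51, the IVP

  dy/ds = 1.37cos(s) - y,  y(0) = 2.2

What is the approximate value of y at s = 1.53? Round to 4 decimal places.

Heun: k1 = f(s_n, y_n); k2 = f(s_n + h, y_n + h·k1); y_{n+1} = y_n + (h/2)·(k1 + k2).
s=0.000000, y=2.200000:
  k1 = f(0.000000, 2.200000) = -0.830000
  k2 = f(0.510000, 1.776700) = -0.581040
  y ← 2.200000 + (0.51/2)·(-0.830000 + (-0.581040)) = 1.840185
s=0.510000, y=1.840185:
  k1 = f(0.510000, 1.840185) = -0.644525
  k2 = f(1.020000, 1.511477) = -0.794466
  y ← 1.840185 + (0.51/2)·(-0.644525 + (-0.794466)) = 1.473242
s=1.020000, y=1.473242:
  k1 = f(1.020000, 1.473242) = -0.756231
  k2 = f(1.530000, 1.087564) = -1.031689
  y ← 1.473242 + (0.51/2)·(-0.756231 + (-1.031689)) = 1.017323
y(1.53) ≈ 1.0173

1.0173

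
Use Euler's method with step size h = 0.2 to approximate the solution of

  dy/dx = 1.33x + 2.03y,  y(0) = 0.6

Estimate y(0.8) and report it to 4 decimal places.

Euler: y_{n+1} = y_n + h·f(x_n, y_n).
x=0.000000, y=0.600000: f=1.218000 → y ← 0.600000 + 0.2·1.218000 = 0.843600
x=0.200000, y=0.843600: f=1.978508 → y ← 0.843600 + 0.2·1.978508 = 1.239302
x=0.400000, y=1.239302: f=3.047782 → y ← 1.239302 + 0.2·3.047782 = 1.848858
x=0.600000, y=1.848858: f=4.551182 → y ← 1.848858 + 0.2·4.551182 = 2.759094
y(0.8) ≈ 2.7591

2.7591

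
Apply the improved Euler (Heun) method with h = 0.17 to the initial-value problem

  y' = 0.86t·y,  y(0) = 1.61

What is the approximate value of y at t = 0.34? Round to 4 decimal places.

Heun: k1 = f(t_n, y_n); k2 = f(t_n + h, y_n + h·k1); y_{n+1} = y_n + (h/2)·(k1 + k2).
t=0.000000, y=1.610000:
  k1 = f(0.000000, 1.610000) = 0.000000
  k2 = f(0.170000, 1.610000) = 0.235382
  y ← 1.610000 + (0.17/2)·(0.000000 + 0.235382) = 1.630007
t=0.170000, y=1.630007:
  k1 = f(0.170000, 1.630007) = 0.238307
  k2 = f(0.340000, 1.670520) = 0.488460
  y ← 1.630007 + (0.17/2)·(0.238307 + 0.488460) = 1.691783
y(0.34) ≈ 1.6918

1.6918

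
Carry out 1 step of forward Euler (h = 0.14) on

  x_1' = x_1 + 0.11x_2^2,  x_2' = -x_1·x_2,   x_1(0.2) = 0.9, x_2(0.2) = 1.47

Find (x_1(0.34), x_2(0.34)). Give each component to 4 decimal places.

1.0593, 1.2848

Euler on (x_1,x_2): x_1_{n+1} = x_1_n + h·x_1', x_2_{n+1} = x_2_n + h·x_2'.
0.200000: (0.900000, 1.470000); f=(1.137699, -1.323000) → (1.059278, 1.284780)
(x_1(0.34), x_2(0.34)) ≈ (1.0593, 1.2848)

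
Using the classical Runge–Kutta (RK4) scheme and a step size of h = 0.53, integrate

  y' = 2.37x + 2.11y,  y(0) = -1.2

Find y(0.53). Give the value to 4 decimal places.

-3.1586

RK4: k1 = f(x_n, y_n); k2 = f(x_n + h/2, y_n + (h/2)·k1); k3 = f(x_n + h/2, y_n + (h/2)·k2); k4 = f(x_n + h, y_n + h·k3); y_{n+1} = y_n + (h/6)·(k1 + 2k2 + 2k3 + k4).
x=0.000000, y=-1.200000:
  k1 = f(0.000000, -1.200000) = -2.532000
  k2 = f(0.265000, -1.870980) = -3.319718
  k3 = f(0.265000, -2.079725) = -3.760170
  k4 = f(0.530000, -3.192890) = -5.480898
  y ← -1.200000 + (0.53/6)·(k1 + 2k2 + 2k3 + k4) = -3.158586
y(0.53) ≈ -3.1586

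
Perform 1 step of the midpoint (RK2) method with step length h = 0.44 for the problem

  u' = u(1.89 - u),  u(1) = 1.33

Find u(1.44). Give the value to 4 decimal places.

Midpoint: k1 = f(t_n, u_n); k2 = f(t_n + h/2, u_n + (h/2)·k1); u_{n+1} = u_n + h·k2.
t=1.000000, u=1.330000:
  k1 = f(1.000000, 1.330000) = 0.744800
  k2 = f(1.220000, 1.493856) = 0.591782
  u ← 1.330000 + 0.44·0.591782 = 1.590384
u(1.44) ≈ 1.5904

1.5904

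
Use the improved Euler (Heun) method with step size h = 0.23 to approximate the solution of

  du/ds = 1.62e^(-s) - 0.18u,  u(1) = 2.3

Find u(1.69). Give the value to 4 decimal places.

Heun: k1 = f(s_n, u_n); k2 = f(s_n + h, u_n + h·k1); u_{n+1} = u_n + (h/2)·(k1 + k2).
s=1.000000, u=2.300000:
  k1 = f(1.000000, 2.300000) = 0.181965
  k2 = f(1.230000, 2.341852) = 0.051981
  u ← 2.300000 + (0.23/2)·(0.181965 + 0.051981) = 2.326904
s=1.230000, u=2.326904:
  k1 = f(1.230000, 2.326904) = 0.054671
  k2 = f(1.460000, 2.339478) = -0.044883
  u ← 2.326904 + (0.23/2)·(0.054671 + (-0.044883)) = 2.328029
s=1.460000, u=2.328029:
  k1 = f(1.460000, 2.328029) = -0.042823
  k2 = f(1.690000, 2.318180) = -0.118351
  u ← 2.328029 + (0.23/2)·(-0.042823 + (-0.118351)) = 2.309494
u(1.69) ≈ 2.3095

2.3095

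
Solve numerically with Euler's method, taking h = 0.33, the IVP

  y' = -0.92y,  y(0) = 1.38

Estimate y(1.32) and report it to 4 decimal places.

0.3246

Euler: y_{n+1} = y_n + h·f(t_n, y_n).
t=0.000000, y=1.380000: f=-1.269600 → y ← 1.380000 + 0.33·(-1.269600) = 0.961032
t=0.330000, y=0.961032: f=-0.884149 → y ← 0.961032 + 0.33·(-0.884149) = 0.669263
t=0.660000, y=0.669263: f=-0.615722 → y ← 0.669263 + 0.33·(-0.615722) = 0.466075
t=0.990000, y=0.466075: f=-0.428789 → y ← 0.466075 + 0.33·(-0.428789) = 0.324574
y(1.32) ≈ 0.3246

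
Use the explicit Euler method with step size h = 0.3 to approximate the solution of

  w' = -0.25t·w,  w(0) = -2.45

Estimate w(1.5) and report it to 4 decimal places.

Euler: w_{n+1} = w_n + h·f(t_n, w_n).
t=0.000000, w=-2.450000: f=0.000000 → w ← -2.450000 + 0.3·0.000000 = -2.450000
t=0.300000, w=-2.450000: f=0.183750 → w ← -2.450000 + 0.3·0.183750 = -2.394875
t=0.600000, w=-2.394875: f=0.359231 → w ← -2.394875 + 0.3·0.359231 = -2.287106
t=0.900000, w=-2.287106: f=0.514599 → w ← -2.287106 + 0.3·0.514599 = -2.132726
t=1.200000, w=-2.132726: f=0.639818 → w ← -2.132726 + 0.3·0.639818 = -1.940781
w(1.5) ≈ -1.9408

-1.9408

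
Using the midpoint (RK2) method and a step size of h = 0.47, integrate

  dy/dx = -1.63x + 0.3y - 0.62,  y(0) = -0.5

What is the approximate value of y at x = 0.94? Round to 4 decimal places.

-2.1060

Midpoint: k1 = f(x_n, y_n); k2 = f(x_n + h/2, y_n + (h/2)·k1); y_{n+1} = y_n + h·k2.
x=0.000000, y=-0.500000:
  k1 = f(0.000000, -0.500000) = -0.770000
  k2 = f(0.235000, -0.680950) = -1.207335
  y ← -0.500000 + 0.47·(-1.207335) = -1.067447
x=0.470000, y=-1.067447:
  k1 = f(0.470000, -1.067447) = -1.706334
  k2 = f(0.705000, -1.468436) = -2.209681
  y ← -1.067447 + 0.47·(-2.209681) = -2.105997
y(0.94) ≈ -2.1060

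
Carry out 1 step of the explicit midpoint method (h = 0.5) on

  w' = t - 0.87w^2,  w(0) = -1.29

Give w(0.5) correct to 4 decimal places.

-2.3521

Midpoint: k1 = f(t_n, w_n); k2 = f(t_n + h/2, w_n + (h/2)·k1); w_{n+1} = w_n + h·k2.
t=0.000000, w=-1.290000:
  k1 = f(0.000000, -1.290000) = -1.447767
  k2 = f(0.250000, -1.651942) = -2.124153
  w ← -1.290000 + 0.5·(-2.124153) = -2.352077
w(0.5) ≈ -2.3521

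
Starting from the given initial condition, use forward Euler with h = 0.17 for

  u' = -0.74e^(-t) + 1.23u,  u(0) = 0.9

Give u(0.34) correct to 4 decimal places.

Euler: u_{n+1} = u_n + h·f(t_n, u_n).
t=0.000000, u=0.900000: f=0.367000 → u ← 0.900000 + 0.17·0.367000 = 0.962390
t=0.170000, u=0.962390: f=0.559428 → u ← 0.962390 + 0.17·0.559428 = 1.057493
u(0.34) ≈ 1.0575

1.0575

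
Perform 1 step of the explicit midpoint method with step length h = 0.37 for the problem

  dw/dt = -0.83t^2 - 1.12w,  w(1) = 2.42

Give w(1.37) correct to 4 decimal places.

Midpoint: k1 = f(t_n, w_n); k2 = f(t_n + h/2, w_n + (h/2)·k1); w_{n+1} = w_n + h·k2.
t=1.000000, w=2.420000:
  k1 = f(1.000000, 2.420000) = -3.540400
  k2 = f(1.185000, 1.765026) = -3.142336
  w ← 2.420000 + 0.37·(-3.142336) = 1.257336
w(1.37) ≈ 1.2573

1.2573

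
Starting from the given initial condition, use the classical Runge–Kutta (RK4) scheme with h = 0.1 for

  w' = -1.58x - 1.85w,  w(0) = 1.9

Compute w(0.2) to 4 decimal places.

1.2844

RK4: k1 = f(x_n, w_n); k2 = f(x_n + h/2, w_n + (h/2)·k1); k3 = f(x_n + h/2, w_n + (h/2)·k2); k4 = f(x_n + h, w_n + h·k3); w_{n+1} = w_n + (h/6)·(k1 + 2k2 + 2k3 + k4).
x=0.000000, w=1.900000:
  k1 = f(0.000000, 1.900000) = -3.515000
  k2 = f(0.050000, 1.724250) = -3.268863
  k3 = f(0.050000, 1.736557) = -3.291630
  k4 = f(0.100000, 1.570837) = -3.064048
  w ← 1.900000 + (0.1/6)·(k1 + 2k2 + 2k3 + k4) = 1.571666
x=0.100000, w=1.571666:
  k1 = f(0.100000, 1.571666) = -3.065582
  k2 = f(0.150000, 1.418387) = -2.861016
  k3 = f(0.150000, 1.428615) = -2.879938
  k4 = f(0.200000, 1.283672) = -2.690794
  w ← 1.571666 + (0.1/6)·(k1 + 2k2 + 2k3 + k4) = 1.284361
w(0.2) ≈ 1.2844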